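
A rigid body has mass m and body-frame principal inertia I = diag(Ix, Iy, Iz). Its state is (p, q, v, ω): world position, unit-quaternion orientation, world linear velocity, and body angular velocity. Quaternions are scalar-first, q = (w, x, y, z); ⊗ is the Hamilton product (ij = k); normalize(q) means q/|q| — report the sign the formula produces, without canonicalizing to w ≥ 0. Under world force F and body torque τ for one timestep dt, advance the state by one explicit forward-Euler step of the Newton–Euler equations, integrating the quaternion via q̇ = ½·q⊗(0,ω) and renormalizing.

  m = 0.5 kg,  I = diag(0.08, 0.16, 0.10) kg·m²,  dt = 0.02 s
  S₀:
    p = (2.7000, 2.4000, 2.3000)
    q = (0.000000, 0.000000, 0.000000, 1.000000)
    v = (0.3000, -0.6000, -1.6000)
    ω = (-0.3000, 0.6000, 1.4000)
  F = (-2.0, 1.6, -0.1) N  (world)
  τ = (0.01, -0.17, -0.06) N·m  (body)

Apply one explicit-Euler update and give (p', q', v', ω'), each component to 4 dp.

p' = (2.7060, 2.3880, 2.2680)
q' = (-0.0140, -0.0060, -0.0030, 0.9999)
v' = (0.2200, -0.5360, -1.6040)
ω' = (-0.2849, 0.5777, 1.3909)

a = (-4.0000, 3.2000, -0.2000)
p + v·dt = (2.7060, 2.3880, 2.2680)
v + (F/m)dt = (0.2200, -0.5360, -1.6040)
precession coupling ω×(Iω) = (-0.0504, 0.0084, -0.0144)
(τ − ω×Iω)/I = (0.7550, -1.1150, -0.4560)
ω' = ω + α·dt = (-0.2849, 0.5777, 1.3909)
q⊗(0,ω) = (-1.4000000, -0.6000000, -0.3000000, 0.0000000)
q' = normalize(q + ½dt·q⊗(0,ω)) = (-0.0140, -0.0060, -0.0030, 0.9999)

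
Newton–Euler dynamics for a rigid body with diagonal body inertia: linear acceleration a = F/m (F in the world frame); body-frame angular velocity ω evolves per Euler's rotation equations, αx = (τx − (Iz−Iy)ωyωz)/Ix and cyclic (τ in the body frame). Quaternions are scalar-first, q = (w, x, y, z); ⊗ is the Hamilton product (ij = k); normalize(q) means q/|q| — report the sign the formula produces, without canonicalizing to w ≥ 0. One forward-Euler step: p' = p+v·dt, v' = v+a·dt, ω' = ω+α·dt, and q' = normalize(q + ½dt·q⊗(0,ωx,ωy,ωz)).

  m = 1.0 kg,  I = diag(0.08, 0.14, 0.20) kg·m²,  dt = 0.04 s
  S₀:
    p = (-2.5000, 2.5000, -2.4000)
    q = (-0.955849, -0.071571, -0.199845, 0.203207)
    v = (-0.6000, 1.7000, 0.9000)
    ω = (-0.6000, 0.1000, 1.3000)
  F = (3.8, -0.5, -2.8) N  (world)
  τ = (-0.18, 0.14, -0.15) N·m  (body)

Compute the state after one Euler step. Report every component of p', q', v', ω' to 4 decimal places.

α = I⁻¹(τ − ω×Iω) = (-2.3475, 0.3314, -0.7320)
ω + α·dt = (-0.6939, 0.1133, 1.2707)
Hamilton product q⊗(0,ω) = (-0.2871272, 0.2933902, -0.1244668, -1.3696678)
q + ½dt·q⊗(0,ω), renormalized = (-0.9612, -0.0657, -0.2023, 0.1757)
p' = p + v·dt = (-2.5240, 2.5680, -2.3640)
v' = v + a·dt = (-0.4480, 1.6800, 0.7880)

p' = (-2.5240, 2.5680, -2.3640)
q' = (-0.9612, -0.0657, -0.2023, 0.1757)
v' = (-0.4480, 1.6800, 0.7880)
ω' = (-0.6939, 0.1133, 1.2707)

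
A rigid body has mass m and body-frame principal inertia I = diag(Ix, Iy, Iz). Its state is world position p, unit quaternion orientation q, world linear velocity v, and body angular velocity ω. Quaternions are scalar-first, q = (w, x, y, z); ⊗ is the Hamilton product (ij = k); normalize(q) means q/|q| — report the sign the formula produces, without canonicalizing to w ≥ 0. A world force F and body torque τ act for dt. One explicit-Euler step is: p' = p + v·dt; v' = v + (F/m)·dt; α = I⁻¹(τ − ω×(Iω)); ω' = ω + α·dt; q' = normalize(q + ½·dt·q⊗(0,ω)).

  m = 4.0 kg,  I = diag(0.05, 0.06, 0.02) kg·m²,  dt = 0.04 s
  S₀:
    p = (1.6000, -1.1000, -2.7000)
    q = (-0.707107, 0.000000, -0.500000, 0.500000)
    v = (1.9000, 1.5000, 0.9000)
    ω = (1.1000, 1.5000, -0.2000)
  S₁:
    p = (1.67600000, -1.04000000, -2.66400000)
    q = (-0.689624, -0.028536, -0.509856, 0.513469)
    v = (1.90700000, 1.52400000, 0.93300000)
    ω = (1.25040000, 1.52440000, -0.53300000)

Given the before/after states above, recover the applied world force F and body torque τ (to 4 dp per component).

F = (0.7000, 2.4000, 3.3000)
τ = (0.2000, 0.0300, -0.1500)

v₁ − v₀ = (0.00700000, 0.02400000, 0.03300000)
m·(v₁−v₀)/dt = (0.7000, 2.4000, 3.3000)
ω₁ − ω₀ = (0.15040000, 0.02440000, -0.33300000)
precession coupling = (0.0120, -0.0066, 0.0165)
τ = I·(Δω/dt) + ω₀×(Iω₀) = (0.2000, 0.0300, -0.1500)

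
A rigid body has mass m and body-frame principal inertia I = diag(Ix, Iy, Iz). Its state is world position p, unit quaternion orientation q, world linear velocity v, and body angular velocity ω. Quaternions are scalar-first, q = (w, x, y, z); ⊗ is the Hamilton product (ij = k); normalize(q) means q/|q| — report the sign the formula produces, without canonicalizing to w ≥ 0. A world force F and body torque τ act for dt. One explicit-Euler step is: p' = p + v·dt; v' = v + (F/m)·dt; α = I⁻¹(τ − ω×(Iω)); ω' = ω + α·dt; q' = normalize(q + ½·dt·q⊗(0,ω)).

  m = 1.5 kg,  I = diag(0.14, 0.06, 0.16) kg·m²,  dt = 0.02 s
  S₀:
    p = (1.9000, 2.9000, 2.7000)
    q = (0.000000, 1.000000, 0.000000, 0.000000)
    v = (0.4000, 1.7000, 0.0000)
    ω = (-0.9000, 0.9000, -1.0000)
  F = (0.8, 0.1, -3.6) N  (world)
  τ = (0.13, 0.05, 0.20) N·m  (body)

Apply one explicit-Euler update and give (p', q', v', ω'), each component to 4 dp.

ω×(Iω) gyroscopic = (-0.0900, -0.0180, 0.0648)
angular accel α = (1.5714, 1.1333, 0.8450)
new body rate ω' = (-0.8686, 0.9227, -0.9831)
q⊗(0,ω) = (0.9000000, 0.0000000, 1.0000000, 0.9000000)
q' = normalize(q + ½dt·q⊗(0,ω)) = (0.0090, 0.9999, 0.0100, 0.0090)
new position p' = (1.9080, 2.9340, 2.7000)
v' = v + a·dt = (0.4107, 1.7013, -0.0480)

p' = (1.9080, 2.9340, 2.7000)
q' = (0.0090, 0.9999, 0.0100, 0.0090)
v' = (0.4107, 1.7013, -0.0480)
ω' = (-0.8686, 0.9227, -0.9831)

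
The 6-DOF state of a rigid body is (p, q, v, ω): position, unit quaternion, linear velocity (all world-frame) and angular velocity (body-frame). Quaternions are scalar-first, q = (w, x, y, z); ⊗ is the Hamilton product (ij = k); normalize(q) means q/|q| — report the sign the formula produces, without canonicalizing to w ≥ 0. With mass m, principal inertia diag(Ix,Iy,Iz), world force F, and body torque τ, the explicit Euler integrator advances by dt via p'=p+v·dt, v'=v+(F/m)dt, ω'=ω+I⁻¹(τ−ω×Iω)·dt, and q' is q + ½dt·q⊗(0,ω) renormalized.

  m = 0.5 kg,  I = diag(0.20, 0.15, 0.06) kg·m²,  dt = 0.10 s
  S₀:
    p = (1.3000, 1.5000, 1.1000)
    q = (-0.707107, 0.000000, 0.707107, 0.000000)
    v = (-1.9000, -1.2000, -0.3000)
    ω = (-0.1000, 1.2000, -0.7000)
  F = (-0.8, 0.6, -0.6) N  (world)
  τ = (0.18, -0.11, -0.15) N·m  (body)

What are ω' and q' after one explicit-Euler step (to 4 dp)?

gyro term ω×Iω = (0.0756, 0.0098, 0.0060)
angular accel α = (0.5220, -0.7987, -2.6000)
new body rate ω' = (-0.0478, 1.1201, -0.9600)
2q̇ = q⊗(0,ω) = (-0.8485284, -0.4242642, -0.8485284, 0.5656856)
q' = normalize(q + ½dt·q⊗(0,ω)) = (-0.7477, -0.0212, 0.6631, 0.0282)

ω' = (-0.0478, 1.1201, -0.9600)
q' = (-0.7477, -0.0212, 0.6631, 0.0282)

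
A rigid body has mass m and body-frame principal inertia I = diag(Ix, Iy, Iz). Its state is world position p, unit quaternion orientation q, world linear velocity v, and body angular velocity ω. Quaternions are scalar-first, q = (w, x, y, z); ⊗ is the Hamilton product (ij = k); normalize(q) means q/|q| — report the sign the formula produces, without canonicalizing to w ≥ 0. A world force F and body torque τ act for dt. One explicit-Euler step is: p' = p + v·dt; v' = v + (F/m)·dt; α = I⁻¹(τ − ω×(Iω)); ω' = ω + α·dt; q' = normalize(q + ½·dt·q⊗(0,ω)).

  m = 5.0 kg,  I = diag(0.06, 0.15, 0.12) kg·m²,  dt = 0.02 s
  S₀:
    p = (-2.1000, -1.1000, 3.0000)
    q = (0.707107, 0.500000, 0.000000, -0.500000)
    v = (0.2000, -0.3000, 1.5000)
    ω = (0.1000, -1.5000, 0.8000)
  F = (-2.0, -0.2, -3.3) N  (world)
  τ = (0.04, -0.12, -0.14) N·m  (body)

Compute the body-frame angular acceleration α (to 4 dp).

ω×(Iω) gyroscopic = (0.0360, -0.0048, -0.0135)
angular accel α = (0.0667, -0.7680, -1.0542)

α = (0.0667, -0.7680, -1.0542)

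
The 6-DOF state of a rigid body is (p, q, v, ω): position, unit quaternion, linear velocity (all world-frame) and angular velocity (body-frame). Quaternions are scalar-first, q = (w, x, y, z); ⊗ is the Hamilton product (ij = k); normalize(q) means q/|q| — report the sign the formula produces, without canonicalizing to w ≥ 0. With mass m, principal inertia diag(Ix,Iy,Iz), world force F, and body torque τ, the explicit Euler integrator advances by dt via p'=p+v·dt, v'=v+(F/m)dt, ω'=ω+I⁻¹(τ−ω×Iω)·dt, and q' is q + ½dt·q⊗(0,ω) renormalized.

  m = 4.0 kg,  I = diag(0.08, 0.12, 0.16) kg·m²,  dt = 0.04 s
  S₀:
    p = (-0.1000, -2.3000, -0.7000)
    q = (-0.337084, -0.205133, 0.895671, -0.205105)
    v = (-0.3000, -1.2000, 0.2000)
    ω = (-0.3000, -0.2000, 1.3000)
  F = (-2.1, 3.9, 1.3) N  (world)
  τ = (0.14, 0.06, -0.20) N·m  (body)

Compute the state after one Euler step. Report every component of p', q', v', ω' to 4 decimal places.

precession coupling ω×(Iω) = (-0.0104, 0.0312, 0.0024)
α = I⁻¹(τ − ω×Iω) = (1.8800, 0.2400, -1.2650)
ω + α·dt = (-0.2248, -0.1904, 1.2494)
2q̇ = q⊗(0,ω) = (0.3842308, 1.2244765, 0.3956212, -0.1284813)
q' = normalize(q + ½dt·q⊗(0,ω)) = (-0.3293, -0.1806, 0.9033, -0.2076)
linear accel F/m = (-0.5250, 0.9750, 0.3250)
new position p' = (-0.1120, -2.3480, -0.6920)
v + (F/m)dt = (-0.3210, -1.1610, 0.2130)

p' = (-0.1120, -2.3480, -0.6920)
q' = (-0.3293, -0.1806, 0.9033, -0.2076)
v' = (-0.3210, -1.1610, 0.2130)
ω' = (-0.2248, -0.1904, 1.2494)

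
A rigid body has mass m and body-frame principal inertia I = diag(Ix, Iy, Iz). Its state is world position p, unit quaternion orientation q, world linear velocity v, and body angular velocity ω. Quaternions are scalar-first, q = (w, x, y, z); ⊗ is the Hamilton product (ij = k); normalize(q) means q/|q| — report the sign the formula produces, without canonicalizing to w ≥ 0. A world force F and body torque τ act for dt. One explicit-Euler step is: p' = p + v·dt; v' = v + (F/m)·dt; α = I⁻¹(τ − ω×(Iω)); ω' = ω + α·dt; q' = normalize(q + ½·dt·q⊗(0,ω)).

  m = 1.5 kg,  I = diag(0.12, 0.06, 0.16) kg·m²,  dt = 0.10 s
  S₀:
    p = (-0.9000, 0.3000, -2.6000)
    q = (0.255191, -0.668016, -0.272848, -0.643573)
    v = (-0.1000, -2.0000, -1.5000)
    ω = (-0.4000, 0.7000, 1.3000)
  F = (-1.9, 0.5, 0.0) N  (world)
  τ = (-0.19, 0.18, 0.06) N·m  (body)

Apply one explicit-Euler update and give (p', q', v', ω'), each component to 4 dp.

p' = (-0.9100, 0.1000, -2.7500)
q' = (0.2924, -0.6664, -0.2070, -0.6539)
v' = (-0.2267, -1.9667, -1.5000)
ω' = (-0.6342, 0.9653, 1.3270)

precession coupling ω×(Iω) = (0.0910, 0.0208, 0.0168)
(τ − ω×Iω)/I = (-2.3417, 2.6533, 0.2700)
ω' = ω + α·dt = (-0.6342, 0.9653, 1.3270)
2q̇ = q⊗(0,ω) = (0.7604321, -0.0062777, 1.3044837, -0.2450021)
q' = normalize(q + ½dt·q⊗(0,ω)) = (0.2924, -0.6664, -0.2070, -0.6539)
p + v·dt = (-0.9100, 0.1000, -2.7500)
v' = v + a·dt = (-0.2267, -1.9667, -1.5000)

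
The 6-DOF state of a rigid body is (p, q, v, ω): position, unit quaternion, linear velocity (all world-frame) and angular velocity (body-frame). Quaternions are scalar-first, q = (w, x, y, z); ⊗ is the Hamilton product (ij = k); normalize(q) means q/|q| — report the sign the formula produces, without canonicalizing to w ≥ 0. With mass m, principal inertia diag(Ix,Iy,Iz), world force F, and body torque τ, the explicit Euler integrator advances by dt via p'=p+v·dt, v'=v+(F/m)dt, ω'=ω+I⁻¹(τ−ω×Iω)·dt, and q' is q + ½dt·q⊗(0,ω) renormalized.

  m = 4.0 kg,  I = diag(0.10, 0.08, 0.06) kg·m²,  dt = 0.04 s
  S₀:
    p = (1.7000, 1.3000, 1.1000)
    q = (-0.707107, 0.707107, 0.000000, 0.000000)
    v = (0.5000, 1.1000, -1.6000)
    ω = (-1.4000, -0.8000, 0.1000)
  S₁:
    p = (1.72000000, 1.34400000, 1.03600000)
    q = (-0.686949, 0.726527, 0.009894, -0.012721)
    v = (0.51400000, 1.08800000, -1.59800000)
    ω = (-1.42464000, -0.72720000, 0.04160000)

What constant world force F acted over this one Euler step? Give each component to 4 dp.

Δv = v₁−v₀ = (0.01400000, -0.01200000, 0.00200000)
m·(v₁−v₀)/dt = (1.4000, -1.2000, 0.2000)

F = (1.4000, -1.2000, 0.2000)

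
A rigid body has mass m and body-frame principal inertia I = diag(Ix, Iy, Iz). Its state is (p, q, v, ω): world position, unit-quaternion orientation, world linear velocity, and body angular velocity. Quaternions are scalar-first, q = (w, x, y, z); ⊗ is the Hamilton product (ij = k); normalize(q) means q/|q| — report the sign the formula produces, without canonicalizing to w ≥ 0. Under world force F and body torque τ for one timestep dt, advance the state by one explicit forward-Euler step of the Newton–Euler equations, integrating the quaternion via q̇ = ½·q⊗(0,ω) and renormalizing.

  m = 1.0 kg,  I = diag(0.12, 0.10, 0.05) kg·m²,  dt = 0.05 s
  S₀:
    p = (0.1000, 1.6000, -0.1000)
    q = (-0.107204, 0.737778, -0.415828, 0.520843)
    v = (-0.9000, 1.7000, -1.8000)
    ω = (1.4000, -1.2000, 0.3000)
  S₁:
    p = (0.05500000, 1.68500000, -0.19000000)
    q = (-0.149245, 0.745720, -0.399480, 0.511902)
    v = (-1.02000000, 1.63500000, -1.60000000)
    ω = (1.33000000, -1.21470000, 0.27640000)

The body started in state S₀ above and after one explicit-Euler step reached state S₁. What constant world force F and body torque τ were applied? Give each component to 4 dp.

F = (-2.4000, -1.3000, 4.0000)
τ = (-0.1500, 0.0000, 0.0100)

velocity change Δv = (-0.12000000, -0.06500000, 0.20000000)
m·(v₁−v₀)/dt = (-2.4000, -1.3000, 4.0000)
rate change Δω = (-0.07000000, -0.01470000, -0.02360000)
ω₀×(Iω₀) = (0.0180, 0.0294, 0.0336)
I·α + gyro = (-0.1500, 0.0000, 0.0100)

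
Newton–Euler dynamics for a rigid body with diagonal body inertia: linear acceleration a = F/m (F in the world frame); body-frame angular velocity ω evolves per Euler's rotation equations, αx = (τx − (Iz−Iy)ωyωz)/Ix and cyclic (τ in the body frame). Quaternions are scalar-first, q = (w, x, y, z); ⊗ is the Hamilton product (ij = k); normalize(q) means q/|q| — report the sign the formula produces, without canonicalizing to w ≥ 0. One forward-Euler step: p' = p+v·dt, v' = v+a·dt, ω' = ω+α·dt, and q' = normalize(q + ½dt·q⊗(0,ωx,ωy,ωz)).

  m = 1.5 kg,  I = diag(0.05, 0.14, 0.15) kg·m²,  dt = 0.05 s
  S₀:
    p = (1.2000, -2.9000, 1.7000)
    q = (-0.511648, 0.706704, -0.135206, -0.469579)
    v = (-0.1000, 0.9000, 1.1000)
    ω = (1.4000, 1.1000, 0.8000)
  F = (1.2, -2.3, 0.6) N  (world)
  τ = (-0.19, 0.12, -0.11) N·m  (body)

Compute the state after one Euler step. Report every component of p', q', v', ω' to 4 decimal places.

p' = (1.1950, -2.8550, 1.7550)
q' = (-0.5227, 0.6982, -0.1796, -0.4551)
v' = (-0.0600, 0.8233, 1.1200)
ω' = (1.2012, 1.1829, 0.7171)

p + v·dt = (1.1950, -2.8550, 1.7550)
v' = v + a·dt = (-0.0600, 0.8233, 1.1200)
precession coupling ω×(Iω) = (0.0088, -0.1120, 0.1386)
angular accel α = (-3.9760, 1.6571, -1.6573)
new body rate ω' = (1.2012, 1.1829, 0.7171)
q⊗(0,ω) = (-0.4649958, -0.3079351, -1.7855866, 0.5573444)
q' = normalize(q + ½dt·q⊗(0,ω)) = (-0.5227, 0.6982, -0.1796, -0.4551)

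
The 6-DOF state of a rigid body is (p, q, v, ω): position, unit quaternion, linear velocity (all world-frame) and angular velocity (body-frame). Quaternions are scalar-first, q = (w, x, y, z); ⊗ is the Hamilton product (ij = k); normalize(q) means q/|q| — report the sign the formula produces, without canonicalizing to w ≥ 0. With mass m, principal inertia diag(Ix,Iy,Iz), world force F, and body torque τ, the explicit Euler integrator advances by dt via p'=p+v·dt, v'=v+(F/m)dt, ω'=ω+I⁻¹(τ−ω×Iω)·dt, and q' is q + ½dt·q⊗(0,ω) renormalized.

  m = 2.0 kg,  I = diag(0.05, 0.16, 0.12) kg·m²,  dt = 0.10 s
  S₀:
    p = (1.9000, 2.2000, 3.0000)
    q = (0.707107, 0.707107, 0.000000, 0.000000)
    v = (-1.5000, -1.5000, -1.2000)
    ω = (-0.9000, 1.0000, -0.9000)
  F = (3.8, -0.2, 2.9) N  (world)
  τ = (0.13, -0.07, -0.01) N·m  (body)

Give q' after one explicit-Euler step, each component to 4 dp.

q' = (0.7365, 0.6731, 0.0670, 0.0035)

2q̇ = q⊗(0,ω) = (0.6363963, -0.6363963, 1.3435033, 0.0707107)
q + ½dt·q⊗(0,ω), renormalized = (0.7365, 0.6731, 0.0670, 0.0035)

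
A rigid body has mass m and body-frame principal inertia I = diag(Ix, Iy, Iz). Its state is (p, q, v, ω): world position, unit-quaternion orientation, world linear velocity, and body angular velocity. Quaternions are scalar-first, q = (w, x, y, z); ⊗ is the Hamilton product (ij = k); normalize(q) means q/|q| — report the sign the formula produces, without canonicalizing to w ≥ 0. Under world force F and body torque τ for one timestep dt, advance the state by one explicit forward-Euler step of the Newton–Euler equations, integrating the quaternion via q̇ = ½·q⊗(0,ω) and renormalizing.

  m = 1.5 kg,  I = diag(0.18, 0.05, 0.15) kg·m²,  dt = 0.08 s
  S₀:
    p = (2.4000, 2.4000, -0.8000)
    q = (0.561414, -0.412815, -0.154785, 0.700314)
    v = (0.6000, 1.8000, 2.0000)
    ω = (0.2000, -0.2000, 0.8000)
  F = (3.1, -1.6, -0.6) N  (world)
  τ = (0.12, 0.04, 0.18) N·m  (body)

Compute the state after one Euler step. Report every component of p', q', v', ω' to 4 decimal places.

p' = p + v·dt = (2.4480, 2.5440, -0.6400)
new velocity v' = (0.7653, 1.7147, 1.9680)
angular accel α = (0.7556, 0.7040, 1.1653)
ω + α·dt = (0.2604, -0.1437, 0.8932)
Hamilton product q⊗(0,ω) = (-0.5086452, 0.1285176, 0.3580320, 0.5626512)
updated quaternion q' = (0.5408, -0.4074, -0.1404, 0.7224)

p' = (2.4480, 2.5440, -0.6400)
q' = (0.5408, -0.4074, -0.1404, 0.7224)
v' = (0.7653, 1.7147, 1.9680)
ω' = (0.2604, -0.1437, 0.8932)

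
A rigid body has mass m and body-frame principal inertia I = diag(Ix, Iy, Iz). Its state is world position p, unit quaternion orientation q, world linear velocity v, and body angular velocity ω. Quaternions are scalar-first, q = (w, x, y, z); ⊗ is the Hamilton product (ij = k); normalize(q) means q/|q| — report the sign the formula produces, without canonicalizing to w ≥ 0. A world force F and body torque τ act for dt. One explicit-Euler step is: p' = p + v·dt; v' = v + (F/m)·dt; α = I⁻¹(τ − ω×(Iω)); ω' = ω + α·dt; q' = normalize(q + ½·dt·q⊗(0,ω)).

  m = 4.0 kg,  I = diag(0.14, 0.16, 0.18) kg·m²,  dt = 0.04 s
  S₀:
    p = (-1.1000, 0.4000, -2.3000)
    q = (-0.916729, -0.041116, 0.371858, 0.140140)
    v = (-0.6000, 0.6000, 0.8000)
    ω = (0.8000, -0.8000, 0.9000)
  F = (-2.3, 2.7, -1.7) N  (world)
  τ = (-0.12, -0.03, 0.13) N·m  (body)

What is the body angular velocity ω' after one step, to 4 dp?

ω' = (0.7698, -0.8003, 0.9317)

gyro term ω×Iω = (-0.0144, -0.0288, -0.0128)
α = I⁻¹(τ − ω×Iω) = (-0.7543, -0.0075, 0.7933)
new body rate ω' = (0.7698, -0.8003, 0.9317)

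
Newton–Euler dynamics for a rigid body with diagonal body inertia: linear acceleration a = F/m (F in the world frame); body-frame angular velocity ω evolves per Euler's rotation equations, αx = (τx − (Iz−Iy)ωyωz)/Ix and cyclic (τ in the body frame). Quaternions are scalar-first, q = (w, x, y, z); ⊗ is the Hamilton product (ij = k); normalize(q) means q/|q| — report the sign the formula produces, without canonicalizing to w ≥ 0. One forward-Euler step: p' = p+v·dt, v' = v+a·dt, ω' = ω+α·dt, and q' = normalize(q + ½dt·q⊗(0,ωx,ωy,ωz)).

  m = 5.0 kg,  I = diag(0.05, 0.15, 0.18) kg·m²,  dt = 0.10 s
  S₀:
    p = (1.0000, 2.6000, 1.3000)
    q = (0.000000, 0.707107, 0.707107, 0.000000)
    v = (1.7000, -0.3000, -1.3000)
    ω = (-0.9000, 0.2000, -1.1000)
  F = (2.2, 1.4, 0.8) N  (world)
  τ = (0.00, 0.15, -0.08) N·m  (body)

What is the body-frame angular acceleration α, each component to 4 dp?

ω×(Iω) gyroscopic = (-0.0066, -0.1287, -0.0180)
angular accel α = (0.1320, 1.8580, -0.3444)

α = (0.1320, 1.8580, -0.3444)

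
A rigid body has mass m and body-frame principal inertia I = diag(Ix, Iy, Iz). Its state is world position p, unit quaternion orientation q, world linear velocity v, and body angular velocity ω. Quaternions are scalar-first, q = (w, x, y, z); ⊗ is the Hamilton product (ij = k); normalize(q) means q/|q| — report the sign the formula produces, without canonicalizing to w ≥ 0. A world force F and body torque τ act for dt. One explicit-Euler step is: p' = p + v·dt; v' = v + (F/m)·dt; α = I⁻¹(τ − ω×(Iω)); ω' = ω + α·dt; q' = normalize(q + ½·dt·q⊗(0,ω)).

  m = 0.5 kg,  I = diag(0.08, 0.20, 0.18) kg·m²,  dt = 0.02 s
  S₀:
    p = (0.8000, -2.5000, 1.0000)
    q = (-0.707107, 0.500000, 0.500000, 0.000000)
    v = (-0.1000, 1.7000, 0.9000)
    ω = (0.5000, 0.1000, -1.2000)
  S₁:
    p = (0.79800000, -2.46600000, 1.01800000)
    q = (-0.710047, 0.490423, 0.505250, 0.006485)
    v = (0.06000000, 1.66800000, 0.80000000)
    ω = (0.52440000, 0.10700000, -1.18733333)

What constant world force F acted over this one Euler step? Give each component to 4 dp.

v₁ − v₀ = (0.16000000, -0.03200000, -0.10000000)
m·(v₁−v₀)/dt = (4.0000, -0.8000, -2.5000)

F = (4.0000, -0.8000, -2.5000)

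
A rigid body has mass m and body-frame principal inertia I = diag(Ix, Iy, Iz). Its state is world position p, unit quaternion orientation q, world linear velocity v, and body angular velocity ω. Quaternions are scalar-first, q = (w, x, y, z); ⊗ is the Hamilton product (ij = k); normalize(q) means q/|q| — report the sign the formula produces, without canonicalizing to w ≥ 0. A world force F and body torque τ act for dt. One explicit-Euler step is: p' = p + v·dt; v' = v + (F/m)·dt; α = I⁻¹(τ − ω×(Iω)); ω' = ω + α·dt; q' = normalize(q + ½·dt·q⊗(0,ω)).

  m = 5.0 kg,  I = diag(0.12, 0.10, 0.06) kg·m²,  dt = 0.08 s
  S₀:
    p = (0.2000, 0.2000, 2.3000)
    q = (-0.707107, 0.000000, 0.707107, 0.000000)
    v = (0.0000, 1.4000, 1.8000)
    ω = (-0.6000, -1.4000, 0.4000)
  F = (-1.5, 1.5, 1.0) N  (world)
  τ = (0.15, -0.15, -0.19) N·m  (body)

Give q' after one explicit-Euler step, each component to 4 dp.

q' = (-0.6662, 0.0282, 0.7452, 0.0056)

2q̇ = q⊗(0,ω) = (0.9899498, 0.7071070, 0.9899498, 0.1414214)
q' = normalize(q + ½dt·q⊗(0,ω)) = (-0.6662, 0.0282, 0.7452, 0.0056)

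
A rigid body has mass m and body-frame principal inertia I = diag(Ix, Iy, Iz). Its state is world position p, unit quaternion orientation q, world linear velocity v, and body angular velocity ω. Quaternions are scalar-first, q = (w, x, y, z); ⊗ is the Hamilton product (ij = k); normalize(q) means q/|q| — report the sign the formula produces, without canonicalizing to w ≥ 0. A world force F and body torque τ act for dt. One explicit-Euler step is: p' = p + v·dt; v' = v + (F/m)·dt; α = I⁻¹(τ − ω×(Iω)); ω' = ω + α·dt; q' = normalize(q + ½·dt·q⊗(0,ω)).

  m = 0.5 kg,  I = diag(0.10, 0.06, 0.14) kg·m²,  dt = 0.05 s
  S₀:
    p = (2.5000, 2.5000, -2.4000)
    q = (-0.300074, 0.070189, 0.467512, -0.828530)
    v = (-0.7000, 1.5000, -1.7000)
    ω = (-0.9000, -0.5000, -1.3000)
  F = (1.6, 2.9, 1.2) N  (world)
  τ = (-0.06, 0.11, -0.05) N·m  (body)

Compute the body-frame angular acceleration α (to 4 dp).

α = (-1.1200, 2.6133, -0.2286)

ω×(Iω) gyroscopic = (0.0520, -0.0468, -0.0180)
angular accel α = (-1.1200, 2.6133, -0.2286)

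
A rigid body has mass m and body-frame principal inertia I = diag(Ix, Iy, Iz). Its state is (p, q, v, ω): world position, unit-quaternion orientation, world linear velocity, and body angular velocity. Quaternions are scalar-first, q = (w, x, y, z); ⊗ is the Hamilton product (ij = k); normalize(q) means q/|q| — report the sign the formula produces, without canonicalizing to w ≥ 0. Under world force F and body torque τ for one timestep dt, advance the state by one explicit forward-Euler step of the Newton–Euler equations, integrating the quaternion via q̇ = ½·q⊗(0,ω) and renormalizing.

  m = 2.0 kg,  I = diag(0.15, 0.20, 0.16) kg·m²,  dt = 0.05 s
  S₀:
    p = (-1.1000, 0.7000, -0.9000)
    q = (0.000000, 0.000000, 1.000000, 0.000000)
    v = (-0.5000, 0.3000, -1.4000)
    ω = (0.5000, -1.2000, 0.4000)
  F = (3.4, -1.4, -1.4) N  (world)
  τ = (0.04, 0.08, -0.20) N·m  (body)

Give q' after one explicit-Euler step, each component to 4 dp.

Hamilton product q⊗(0,ω) = (1.2000000, 0.4000000, 0.0000000, -0.5000000)
q + ½dt·q⊗(0,ω), renormalized = (0.0300, 0.0100, 0.9994, -0.0125)

q' = (0.0300, 0.0100, 0.9994, -0.0125)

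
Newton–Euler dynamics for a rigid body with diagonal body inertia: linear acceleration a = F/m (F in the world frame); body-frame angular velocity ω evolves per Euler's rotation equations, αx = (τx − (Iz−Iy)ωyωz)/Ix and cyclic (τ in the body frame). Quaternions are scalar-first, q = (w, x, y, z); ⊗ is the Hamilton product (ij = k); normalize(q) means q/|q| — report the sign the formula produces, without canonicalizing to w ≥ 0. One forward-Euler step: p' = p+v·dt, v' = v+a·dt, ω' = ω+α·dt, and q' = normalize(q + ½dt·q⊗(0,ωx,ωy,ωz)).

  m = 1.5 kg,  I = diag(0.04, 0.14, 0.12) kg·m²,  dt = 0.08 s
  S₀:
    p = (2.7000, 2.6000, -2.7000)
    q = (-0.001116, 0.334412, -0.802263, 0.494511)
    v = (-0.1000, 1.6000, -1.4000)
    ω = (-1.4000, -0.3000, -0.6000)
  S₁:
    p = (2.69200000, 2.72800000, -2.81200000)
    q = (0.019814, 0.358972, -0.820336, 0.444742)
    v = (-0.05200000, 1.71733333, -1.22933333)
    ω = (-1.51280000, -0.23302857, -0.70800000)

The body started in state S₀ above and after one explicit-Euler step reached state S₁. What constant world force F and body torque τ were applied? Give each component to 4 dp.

rate change Δω = (-0.11280000, 0.06697143, -0.10800000)
I·α + gyro = (-0.0600, 0.0500, -0.1200)
v₁ − v₀ = (0.04800000, 0.11733333, 0.17066667)
F = m·Δv/dt = (0.9000, 2.2000, 3.2000)

F = (0.9000, 2.2000, 3.2000)
τ = (-0.0600, 0.0500, -0.1200)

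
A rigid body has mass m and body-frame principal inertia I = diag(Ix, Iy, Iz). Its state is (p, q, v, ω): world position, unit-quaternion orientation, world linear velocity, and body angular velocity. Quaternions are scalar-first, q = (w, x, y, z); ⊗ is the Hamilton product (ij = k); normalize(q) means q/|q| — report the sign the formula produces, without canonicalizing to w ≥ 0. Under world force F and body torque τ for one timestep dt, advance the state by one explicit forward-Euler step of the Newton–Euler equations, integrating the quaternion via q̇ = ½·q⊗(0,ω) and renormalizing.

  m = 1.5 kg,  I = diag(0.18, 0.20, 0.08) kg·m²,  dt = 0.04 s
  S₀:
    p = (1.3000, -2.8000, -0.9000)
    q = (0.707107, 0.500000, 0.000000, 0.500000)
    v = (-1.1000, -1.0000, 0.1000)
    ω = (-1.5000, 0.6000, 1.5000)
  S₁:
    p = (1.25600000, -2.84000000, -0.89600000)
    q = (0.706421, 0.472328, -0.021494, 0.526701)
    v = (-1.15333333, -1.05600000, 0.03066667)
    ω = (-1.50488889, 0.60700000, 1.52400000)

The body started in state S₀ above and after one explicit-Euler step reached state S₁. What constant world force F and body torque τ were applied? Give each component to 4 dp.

F = (-2.0000, -2.1000, -2.6000)
τ = (-0.1300, -0.1900, 0.0300)

Δω = ω₁−ω₀ = (-0.00488889, 0.00700000, 0.02400000)
gyro term ω₀×Iω₀ = (-0.1080, -0.2250, -0.0180)
I·α + gyro = (-0.1300, -0.1900, 0.0300)
v₁ − v₀ = (-0.05333333, -0.05600000, -0.06933333)
F = m·Δv/dt = (-2.0000, -2.1000, -2.6000)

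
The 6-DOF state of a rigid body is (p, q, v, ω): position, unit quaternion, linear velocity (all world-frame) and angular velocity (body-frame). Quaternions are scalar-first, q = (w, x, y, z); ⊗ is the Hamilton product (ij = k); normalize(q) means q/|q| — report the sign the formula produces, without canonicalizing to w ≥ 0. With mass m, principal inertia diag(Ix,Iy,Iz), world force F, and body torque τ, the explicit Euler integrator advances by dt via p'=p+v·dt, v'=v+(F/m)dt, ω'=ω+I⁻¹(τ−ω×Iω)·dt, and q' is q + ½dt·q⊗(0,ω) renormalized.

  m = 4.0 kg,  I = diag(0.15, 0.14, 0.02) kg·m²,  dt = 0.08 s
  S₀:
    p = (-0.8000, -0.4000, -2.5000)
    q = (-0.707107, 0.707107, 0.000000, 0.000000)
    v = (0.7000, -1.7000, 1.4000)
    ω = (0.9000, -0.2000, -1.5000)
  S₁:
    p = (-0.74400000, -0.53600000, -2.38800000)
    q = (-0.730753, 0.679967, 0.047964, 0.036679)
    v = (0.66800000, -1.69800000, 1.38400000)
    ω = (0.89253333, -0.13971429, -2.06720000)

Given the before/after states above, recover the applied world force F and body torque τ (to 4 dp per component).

F = (-1.6000, 0.1000, -0.8000)
τ = (-0.0500, -0.0700, -0.1400)

v₁ − v₀ = (-0.03200000, 0.00200000, -0.01600000)
applied force F = (-1.6000, 0.1000, -0.8000)
rate change Δω = (-0.00746667, 0.06028571, -0.56720000)
precession coupling = (-0.0360, -0.1755, 0.0018)
τ = I·(Δω/dt) + ω₀×(Iω₀) = (-0.0500, -0.0700, -0.1400)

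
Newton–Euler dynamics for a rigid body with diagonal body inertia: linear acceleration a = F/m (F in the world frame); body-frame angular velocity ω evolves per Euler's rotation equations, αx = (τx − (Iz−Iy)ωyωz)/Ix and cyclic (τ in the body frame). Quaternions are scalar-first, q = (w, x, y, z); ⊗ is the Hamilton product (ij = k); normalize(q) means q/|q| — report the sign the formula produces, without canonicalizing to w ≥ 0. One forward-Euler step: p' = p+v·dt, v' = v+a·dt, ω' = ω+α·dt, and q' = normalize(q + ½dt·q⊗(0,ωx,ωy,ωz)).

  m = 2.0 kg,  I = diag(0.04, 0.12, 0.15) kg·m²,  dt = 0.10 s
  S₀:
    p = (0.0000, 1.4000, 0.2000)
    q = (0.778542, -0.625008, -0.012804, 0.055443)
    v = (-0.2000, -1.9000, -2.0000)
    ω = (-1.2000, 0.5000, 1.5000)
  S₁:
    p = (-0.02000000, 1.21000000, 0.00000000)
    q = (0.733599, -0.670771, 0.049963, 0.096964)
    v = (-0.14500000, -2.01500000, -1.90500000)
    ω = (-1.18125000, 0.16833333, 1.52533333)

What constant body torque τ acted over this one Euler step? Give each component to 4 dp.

rate change Δω = (0.01875000, -0.33166667, 0.02533333)
gyro term ω₀×Iω₀ = (0.0225, 0.1980, -0.0480)
applied torque τ = (0.0300, -0.2000, -0.0100)

τ = (0.0300, -0.2000, -0.0100)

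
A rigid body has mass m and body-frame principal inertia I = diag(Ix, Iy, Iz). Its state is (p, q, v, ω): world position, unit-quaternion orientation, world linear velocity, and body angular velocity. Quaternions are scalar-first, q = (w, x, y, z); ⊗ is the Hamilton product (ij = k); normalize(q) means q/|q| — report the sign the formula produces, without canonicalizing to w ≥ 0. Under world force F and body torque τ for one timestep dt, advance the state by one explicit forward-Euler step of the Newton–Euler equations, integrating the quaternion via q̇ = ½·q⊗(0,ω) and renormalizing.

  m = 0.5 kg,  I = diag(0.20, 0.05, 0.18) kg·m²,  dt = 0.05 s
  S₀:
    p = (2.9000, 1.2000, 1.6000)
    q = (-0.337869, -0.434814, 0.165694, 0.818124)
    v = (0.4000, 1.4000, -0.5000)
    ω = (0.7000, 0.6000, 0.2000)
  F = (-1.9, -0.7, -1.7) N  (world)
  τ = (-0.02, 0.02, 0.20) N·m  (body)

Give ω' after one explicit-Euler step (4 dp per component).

ω' = (0.6911, 0.6172, 0.2731)

gyro term ω×Iω = (0.0156, 0.0028, -0.0630)
α = I⁻¹(τ − ω×Iω) = (-0.1780, 0.3440, 1.4611)
ω + α·dt = (0.6911, 0.6172, 0.2731)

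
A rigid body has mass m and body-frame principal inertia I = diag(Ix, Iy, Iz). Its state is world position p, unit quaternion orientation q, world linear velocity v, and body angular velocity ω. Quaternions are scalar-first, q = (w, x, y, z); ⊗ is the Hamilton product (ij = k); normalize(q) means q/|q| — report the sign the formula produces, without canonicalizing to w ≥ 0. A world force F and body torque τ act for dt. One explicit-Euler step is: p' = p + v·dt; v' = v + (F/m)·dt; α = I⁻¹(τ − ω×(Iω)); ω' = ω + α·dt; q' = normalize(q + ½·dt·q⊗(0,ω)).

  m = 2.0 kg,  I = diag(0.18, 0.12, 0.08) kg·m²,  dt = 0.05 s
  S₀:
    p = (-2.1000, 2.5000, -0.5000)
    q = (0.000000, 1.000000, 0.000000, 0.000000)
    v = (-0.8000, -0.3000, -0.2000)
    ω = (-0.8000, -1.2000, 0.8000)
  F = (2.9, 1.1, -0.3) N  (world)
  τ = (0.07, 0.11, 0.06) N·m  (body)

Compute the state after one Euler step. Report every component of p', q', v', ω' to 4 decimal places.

p' = (-2.1400, 2.4850, -0.5100)
q' = (0.0200, 0.9992, -0.0200, -0.0300)
v' = (-0.7275, -0.2725, -0.2075)
ω' = (-0.7912, -1.1275, 0.8735)

angular accel α = (0.1756, 1.4500, 1.4700)
ω' = ω + α·dt = (-0.7912, -1.1275, 0.8735)
q⊗(0,ω) = (0.8000000, 0.0000000, -0.8000000, -1.2000000)
q' = normalize(q + ½dt·q⊗(0,ω)) = (0.0200, 0.9992, -0.0200, -0.0300)
linear accel F/m = (1.4500, 0.5500, -0.1500)
p' = p + v·dt = (-2.1400, 2.4850, -0.5100)
v + (F/m)dt = (-0.7275, -0.2725, -0.2075)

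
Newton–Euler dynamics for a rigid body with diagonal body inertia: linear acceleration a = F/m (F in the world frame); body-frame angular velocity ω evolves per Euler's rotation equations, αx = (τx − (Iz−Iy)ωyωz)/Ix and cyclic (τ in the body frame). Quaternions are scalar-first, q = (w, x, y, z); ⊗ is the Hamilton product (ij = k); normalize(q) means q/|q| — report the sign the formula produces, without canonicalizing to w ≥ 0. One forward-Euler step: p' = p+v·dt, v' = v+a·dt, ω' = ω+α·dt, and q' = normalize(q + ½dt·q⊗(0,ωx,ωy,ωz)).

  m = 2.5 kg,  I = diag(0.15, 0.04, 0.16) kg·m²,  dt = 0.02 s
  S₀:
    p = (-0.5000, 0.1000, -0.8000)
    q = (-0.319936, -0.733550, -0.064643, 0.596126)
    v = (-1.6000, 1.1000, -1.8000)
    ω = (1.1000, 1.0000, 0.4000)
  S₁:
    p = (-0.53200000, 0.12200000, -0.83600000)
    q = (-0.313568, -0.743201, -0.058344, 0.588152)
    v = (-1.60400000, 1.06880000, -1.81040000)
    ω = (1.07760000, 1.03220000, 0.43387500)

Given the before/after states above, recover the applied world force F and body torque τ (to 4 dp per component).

F = (-0.5000, -3.9000, -1.3000)
τ = (-0.1200, 0.0600, 0.1500)

velocity change Δv = (-0.00400000, -0.03120000, -0.01040000)
m·(v₁−v₀)/dt = (-0.5000, -3.9000, -1.3000)
rate change Δω = (-0.02240000, 0.03220000, 0.03387500)
precession coupling = (0.0480, -0.0044, -0.1210)
I·α + gyro = (-0.1200, 0.0600, 0.1500)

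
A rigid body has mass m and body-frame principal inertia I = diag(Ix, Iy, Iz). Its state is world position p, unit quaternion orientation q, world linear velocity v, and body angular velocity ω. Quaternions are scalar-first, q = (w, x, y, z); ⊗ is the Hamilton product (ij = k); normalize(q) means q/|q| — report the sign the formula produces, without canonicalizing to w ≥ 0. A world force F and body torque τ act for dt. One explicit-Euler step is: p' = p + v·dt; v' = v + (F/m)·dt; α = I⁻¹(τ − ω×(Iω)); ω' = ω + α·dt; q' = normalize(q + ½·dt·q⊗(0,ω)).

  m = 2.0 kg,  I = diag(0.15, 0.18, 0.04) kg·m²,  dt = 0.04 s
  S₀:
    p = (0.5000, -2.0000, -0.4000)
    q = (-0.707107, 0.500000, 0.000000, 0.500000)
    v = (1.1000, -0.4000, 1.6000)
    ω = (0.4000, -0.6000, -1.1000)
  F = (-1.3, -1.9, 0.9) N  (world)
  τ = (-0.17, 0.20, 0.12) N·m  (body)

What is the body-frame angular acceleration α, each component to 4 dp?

ω×(Iω) gyroscopic = (-0.0924, -0.0484, -0.0072)
angular accel α = (-0.5173, 1.3800, 3.1800)

α = (-0.5173, 1.3800, 3.1800)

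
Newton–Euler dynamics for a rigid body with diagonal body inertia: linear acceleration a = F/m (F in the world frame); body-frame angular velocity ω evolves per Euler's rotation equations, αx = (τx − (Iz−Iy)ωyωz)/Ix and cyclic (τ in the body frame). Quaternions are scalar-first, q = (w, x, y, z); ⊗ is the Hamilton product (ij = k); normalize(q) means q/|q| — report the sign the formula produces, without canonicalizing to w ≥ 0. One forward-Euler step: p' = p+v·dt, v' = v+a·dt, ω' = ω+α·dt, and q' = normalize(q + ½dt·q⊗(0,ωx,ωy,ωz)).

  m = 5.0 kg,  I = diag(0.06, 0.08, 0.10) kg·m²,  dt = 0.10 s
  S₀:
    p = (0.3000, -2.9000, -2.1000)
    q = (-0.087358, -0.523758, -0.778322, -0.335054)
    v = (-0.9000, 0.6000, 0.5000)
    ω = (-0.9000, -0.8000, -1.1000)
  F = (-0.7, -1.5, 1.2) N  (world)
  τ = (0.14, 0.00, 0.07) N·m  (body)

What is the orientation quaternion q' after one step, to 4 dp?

Hamilton product q⊗(0,ω) = (-1.4625992, 0.6667332, -0.2046988, -0.1853896)
q' = normalize(q + ½dt·q⊗(0,ω)) = (-0.1600, -0.4888, -0.7859, -0.3432)

q' = (-0.1600, -0.4888, -0.7859, -0.3432)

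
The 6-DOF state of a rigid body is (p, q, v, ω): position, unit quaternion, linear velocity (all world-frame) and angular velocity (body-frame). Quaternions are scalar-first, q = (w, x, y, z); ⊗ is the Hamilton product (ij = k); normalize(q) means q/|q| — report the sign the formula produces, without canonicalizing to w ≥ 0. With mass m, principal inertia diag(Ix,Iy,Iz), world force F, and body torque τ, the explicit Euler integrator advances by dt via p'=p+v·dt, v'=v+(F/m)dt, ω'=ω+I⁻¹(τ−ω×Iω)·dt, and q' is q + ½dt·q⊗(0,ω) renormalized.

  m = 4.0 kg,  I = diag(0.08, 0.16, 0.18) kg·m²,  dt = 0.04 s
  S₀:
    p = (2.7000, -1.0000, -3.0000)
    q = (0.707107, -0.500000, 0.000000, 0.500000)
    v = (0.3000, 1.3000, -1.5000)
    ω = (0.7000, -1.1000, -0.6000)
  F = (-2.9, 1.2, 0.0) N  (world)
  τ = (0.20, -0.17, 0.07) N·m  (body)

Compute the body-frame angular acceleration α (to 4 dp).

α = (2.3350, -1.3250, 0.7311)

ω×(Iω) gyroscopic = (0.0132, 0.0420, -0.0616)
(τ − ω×Iω)/I = (2.3350, -1.3250, 0.7311)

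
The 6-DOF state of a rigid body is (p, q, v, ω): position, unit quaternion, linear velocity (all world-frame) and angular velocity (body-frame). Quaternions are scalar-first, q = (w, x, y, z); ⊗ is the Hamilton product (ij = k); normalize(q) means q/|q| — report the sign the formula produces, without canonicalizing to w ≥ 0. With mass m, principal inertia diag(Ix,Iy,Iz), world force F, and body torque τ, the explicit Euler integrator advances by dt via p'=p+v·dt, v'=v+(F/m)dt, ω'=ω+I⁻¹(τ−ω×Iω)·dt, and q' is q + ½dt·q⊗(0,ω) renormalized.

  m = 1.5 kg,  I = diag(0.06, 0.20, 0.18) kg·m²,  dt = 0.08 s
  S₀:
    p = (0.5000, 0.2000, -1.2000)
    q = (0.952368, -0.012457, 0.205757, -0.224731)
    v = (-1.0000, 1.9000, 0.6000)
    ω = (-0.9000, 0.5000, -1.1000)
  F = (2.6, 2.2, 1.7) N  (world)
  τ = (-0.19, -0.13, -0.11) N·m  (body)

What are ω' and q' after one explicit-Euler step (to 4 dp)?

ω' = (-1.1680, 0.4955, -1.1209)
q' = (0.9362, -0.0512, 0.2319, -0.2590)

gyro term ω×Iω = (0.0110, -0.1188, -0.0630)
α = I⁻¹(τ − ω×Iω) = (-3.3500, -0.0560, -0.2611)
ω' = ω + α·dt = (-1.1680, 0.4955, -1.1209)
q⊗(0,ω) = (-0.3612939, -0.9710984, 0.6647392, -0.8686520)
updated quaternion q' = (0.9362, -0.0512, 0.2319, -0.2590)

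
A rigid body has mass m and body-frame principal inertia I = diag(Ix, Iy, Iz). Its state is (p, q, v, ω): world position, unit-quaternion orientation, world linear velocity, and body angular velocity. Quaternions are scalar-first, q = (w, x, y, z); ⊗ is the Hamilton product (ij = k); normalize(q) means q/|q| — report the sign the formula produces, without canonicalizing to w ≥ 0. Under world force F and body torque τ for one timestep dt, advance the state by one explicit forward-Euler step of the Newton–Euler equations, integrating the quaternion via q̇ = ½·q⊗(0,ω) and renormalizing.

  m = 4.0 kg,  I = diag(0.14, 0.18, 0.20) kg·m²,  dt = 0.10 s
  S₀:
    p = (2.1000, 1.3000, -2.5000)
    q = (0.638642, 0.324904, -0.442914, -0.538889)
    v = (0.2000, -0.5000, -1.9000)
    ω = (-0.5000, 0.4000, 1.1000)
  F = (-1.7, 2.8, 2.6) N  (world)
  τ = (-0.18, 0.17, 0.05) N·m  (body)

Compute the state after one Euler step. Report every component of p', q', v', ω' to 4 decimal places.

p' = (2.1200, 1.2500, -2.6900)
q' = (0.6839, 0.2948, -0.4337, -0.5073)
v' = (0.1575, -0.4300, -1.8350)
ω' = (-0.6349, 0.4761, 1.1290)

(τ − ω×Iω)/I = (-1.3486, 0.7611, 0.2900)
new body rate ω' = (-0.6349, 0.4761, 1.1290)
2q̇ = q⊗(0,ω) = (0.9323955, -0.5909708, 0.1675069, 0.6110108)
q' = normalize(q + ½dt·q⊗(0,ω)) = (0.6839, 0.2948, -0.4337, -0.5073)
new position p' = (2.1200, 1.2500, -2.6900)
v' = v + a·dt = (0.1575, -0.4300, -1.8350)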